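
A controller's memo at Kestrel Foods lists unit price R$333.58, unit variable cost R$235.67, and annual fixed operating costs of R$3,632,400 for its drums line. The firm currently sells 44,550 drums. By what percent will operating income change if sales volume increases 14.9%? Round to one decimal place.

+89.1%

Contribution at this volume is 44,550 × R$97.91 = R$4,361,890.50.
Operating income = contribution − fixed costs = R$4,361,890.50 − R$3,632,400 = R$729,490.50.
Degree of operating leverage = R$4,361,890.50 / R$729,490.50 = 5.9794.
Operating income changes by 5.9794 × +14.9% = +89.1%.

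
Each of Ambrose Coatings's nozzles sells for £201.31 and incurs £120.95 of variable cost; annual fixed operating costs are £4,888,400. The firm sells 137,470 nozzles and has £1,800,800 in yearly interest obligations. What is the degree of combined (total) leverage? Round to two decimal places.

2.53

Total contribution margin = 137,470 × £80.36 = £11,047,089.20.
Operating income = contribution − fixed costs = £11,047,089.20 − £4,888,400 = £6,158,689.20. Interest = £1,800,800.00, so EBIT − I = £4,357,889.20.
Degree of total leverage = total CM / (EBIT − interest) = £11,047,089.20 / £4,357,889.20 = 2.5350.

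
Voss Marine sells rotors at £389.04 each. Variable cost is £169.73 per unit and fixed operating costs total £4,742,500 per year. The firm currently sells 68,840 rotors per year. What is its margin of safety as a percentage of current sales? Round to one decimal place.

68.6%

Contribution margin per unit = £389.04 − £169.73 = £219.31. Break-even units = £4,742,500 ÷ £219.31 = 21,624.64; break-even revenue = 21,624.64 × £389.04 = £8,412,850.30.
Actual sales revenue = 68,840 × £389.04 = £26,781,513.60.
Margin of safety = (£26,781,513.60 − £8,412,850.30) ÷ £26,781,513.60 = 68.6%.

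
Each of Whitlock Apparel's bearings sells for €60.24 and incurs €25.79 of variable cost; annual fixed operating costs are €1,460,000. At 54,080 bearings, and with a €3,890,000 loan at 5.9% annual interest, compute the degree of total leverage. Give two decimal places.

10.74

At 54,080 units, contribution = 54,080 × €34.45 = €1,863,056.00.
EBIT = €1,863,056.00 − €1,460,000 = €403,056.00. Interest = €229,510.00.
DOL = €1,863,056.00 ÷ €403,056.00 = 4.6223; DFL = €403,056.00 ÷ €173,546.00 = 2.3225.
Combined leverage = 4.6223 × 2.3225 = 10.7353.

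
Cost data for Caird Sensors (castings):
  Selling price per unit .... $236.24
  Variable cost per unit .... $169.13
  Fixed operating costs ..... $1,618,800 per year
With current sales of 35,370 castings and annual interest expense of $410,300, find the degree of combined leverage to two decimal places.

At 35,370 units, contribution = 35,370 × $67.11 = $2,373,680.70.
EBIT = $2,373,680.70 − $1,618,800 = $754,880.70. Interest = $410,300.00, so EBIT − I = $344,580.70.
Degree of total leverage = total CM / (EBIT − interest) = $2,373,680.70 / $344,580.70 = 6.8886.

6.89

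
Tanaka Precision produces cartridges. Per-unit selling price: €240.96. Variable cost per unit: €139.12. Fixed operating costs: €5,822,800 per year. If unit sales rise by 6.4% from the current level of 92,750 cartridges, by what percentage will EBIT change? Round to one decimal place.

Total contribution margin = 92,750 × €101.84 = €9,445,660.00.
Subtracting fixed costs: EBIT = €9,445,660.00 − €5,822,800 = €3,622,860.00.
So DOL = total CM / EBIT = €9,445,660.00 / €3,622,860.00 = 2.6072.
%ΔEBIT = DOL × %ΔSales = 2.6072 × +6.4% = +16.7%.

+16.7%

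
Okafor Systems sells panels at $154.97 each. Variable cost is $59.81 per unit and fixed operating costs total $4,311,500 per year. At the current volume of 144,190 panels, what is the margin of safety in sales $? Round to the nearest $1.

Contribution margin per unit = $154.97 − $59.81 = $95.16. Break-even units = $4,311,500 ÷ $95.16 = 45,307.90; break-even revenue = 45,307.90 × $154.97 = $7,021,365.65.
Current sales = 144,190 × $154.97 = $22,345,124.30.
Margin of safety = $22,345,124.30 − $7,021,365.65 = $15,323,759.

$15,323,759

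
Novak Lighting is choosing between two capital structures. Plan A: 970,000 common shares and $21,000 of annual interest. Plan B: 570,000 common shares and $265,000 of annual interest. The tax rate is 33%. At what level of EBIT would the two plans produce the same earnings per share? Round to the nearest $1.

Set EPS_A = EPS_B: (EBIT − $21,000)(1 − 0.33) ÷ 970,000 = (EBIT − $265,000)(1 − 0.33) ÷ 570,000.
The (1 − t) factor cancels: (EBIT − 21,000) × 570,000 = (EBIT − 265,000) × 970,000.
Solving, EBIT = (265,000·970,000 − 21,000·570,000) / (970,000 − 570,000) = 245,080,000,000 / 400,000 = 612,700.00.

$612,700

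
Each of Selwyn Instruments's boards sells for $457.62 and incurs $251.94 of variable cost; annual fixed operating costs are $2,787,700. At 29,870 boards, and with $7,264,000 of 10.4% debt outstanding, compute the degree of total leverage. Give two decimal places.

Total contribution margin = 29,870 × $205.68 = $6,143,661.60.
EBIT = $6,143,661.60 − $2,787,700 = $3,355,961.60. Interest = $755,456.00, so EBIT − I = $2,600,505.60.
Degree of total leverage = total CM / (EBIT − interest) = $6,143,661.60 / $2,600,505.60 = 2.3625.

2.36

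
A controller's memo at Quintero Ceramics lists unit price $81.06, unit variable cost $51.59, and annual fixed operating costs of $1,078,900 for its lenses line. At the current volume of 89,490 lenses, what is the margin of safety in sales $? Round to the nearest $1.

$4,286,444

Each unit contributes $81.06 − $51.59 = $29.47. Break-even units = $1,078,900 ÷ $29.47 = 36,610.11; break-even revenue = 36,610.11 × $81.06 = $2,967,615.68.
Actual sales revenue = 89,490 × $81.06 = $7,254,059.40.
Margin of safety = $7,254,059.40 − $2,967,615.68 = $4,286,444.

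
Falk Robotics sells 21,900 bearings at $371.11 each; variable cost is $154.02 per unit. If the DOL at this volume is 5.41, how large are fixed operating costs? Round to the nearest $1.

Total contribution margin = 21,900 × $217.09 = $4,754,271.00.
DOL = contribution / EBIT, so EBIT = $4,754,271.00 / 5.41 = $878,793.16.
And FC = contribution − EBIT = $4,754,271.00 − $878,793.16 = $3,875,478.

$3,875,478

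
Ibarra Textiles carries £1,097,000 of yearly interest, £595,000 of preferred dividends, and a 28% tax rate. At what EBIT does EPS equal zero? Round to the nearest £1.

Preferred dividends are paid after tax, so their pre-tax equivalent is £595,000 ÷ (1 − 0.28) = £826,388.89.
Financial break-even EBIT = interest + D_p ÷ (1 − t) = £1,097,000 + £826,388.89 = £1,923,388.89.

£1,923,389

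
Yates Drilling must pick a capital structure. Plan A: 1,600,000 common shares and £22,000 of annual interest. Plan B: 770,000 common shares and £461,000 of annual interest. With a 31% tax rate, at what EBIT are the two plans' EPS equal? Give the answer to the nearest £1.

£868,265

At indifference, (EBIT − 22,000)(1 − t)/1,600,000 = (EBIT − 461,000)(1 − t)/770,000.
The (1 − t) factor cancels: (EBIT − 22,000) × 770,000 = (EBIT − 461,000) × 1,600,000.
Solving, EBIT = (461,000·1,600,000 − 22,000·770,000) / (1,600,000 − 770,000) = 720,660,000,000 / 830,000 = 868,265.06.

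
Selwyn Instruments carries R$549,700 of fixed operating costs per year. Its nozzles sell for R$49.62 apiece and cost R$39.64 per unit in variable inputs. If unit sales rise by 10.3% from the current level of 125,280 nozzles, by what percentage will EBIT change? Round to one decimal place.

Total contribution margin = 125,280 × R$9.98 = R$1,250,294.40.
Subtracting fixed costs: EBIT = R$1,250,294.40 − R$549,700 = R$700,594.40.
Degree of operating leverage = R$1,250,294.40 / R$700,594.40 = 1.7846.
So EBIT moves 1.7846 × (+10.3%) = +18.4%.

+18.4%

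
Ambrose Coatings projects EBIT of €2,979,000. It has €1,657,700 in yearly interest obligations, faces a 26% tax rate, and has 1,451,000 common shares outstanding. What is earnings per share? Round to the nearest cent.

€0.67

Pre-tax income = €2,979,000 − €1,657,700.00 = €1,321,300.00.
After tax at 26%: net income = €1,321,300.00 × 0.74 = €977,762.00.
Per share: €977,762.00 / 1,451,000 shares = €0.67.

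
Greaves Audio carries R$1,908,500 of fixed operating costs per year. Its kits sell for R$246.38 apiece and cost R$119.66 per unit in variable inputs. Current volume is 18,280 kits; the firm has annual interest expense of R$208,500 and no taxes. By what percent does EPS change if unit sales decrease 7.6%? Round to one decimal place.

At 18,280 units, contribution = 18,280 × R$126.72 = R$2,316,441.60.
EBIT = R$2,316,441.60 − R$1,908,500 = R$407,941.60.
Interest = R$208,500.00, so EBIT − I = R$199,441.60.
DCL = total CM / (EBIT − I) = R$2,316,441.60 / R$199,441.60 = 11.6146.
EPS therefore changes by 11.6146 × (-7.6%) = -88.3%.

-88.3%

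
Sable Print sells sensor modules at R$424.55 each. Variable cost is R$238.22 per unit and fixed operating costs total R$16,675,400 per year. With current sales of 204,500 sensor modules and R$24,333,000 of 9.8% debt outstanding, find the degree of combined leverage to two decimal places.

2.00

Contribution at this volume is 204,500 × R$186.33 = R$38,104,485.00.
EBIT = R$38,104,485.00 − R$16,675,400 = R$21,429,085.00. Interest = R$2,384,634.00.
DOL = R$38,104,485.00 ÷ R$21,429,085.00 = 1.7782; DFL = R$21,429,085.00 ÷ R$19,044,451.00 = 1.1252.
DCL = DOL × DFL = 1.7782 × 1.1252 = 2.0008.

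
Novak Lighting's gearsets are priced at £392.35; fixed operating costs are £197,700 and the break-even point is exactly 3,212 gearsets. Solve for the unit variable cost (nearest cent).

Contribution per unit must be FC / Q = £197,700 / 3,212 = £61.5504.
Hence VC = price − CM = £392.35 − £61.5504 = £330.80.

£330.80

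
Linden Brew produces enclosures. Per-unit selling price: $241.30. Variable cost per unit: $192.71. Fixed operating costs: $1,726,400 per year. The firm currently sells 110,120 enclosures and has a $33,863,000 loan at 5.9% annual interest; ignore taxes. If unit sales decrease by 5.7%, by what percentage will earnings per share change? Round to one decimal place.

Total contribution margin = 110,120 × $48.59 = $5,350,730.80.
EBIT = $5,350,730.80 − $1,726,400 = $3,624,330.80.
Interest = $1,997,917.00, so EBIT − I = $1,626,413.80.
Degree of combined leverage = contribution ÷ (EBIT − I) = $5,350,730.80 ÷ $1,626,413.80 = 3.2899.
%ΔEPS = DCL × %ΔSales = 3.2899 × -5.7% = -18.8%.

-18.8%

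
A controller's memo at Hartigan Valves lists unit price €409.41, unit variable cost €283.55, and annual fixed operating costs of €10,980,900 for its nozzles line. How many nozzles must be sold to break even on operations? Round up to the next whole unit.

87,247 nozzles

Each unit contributes €409.41 − €283.55 = €125.86.
Break-even Q = €10,980,900 / €125.86 = 87,246.94 → 87,247 nozzles.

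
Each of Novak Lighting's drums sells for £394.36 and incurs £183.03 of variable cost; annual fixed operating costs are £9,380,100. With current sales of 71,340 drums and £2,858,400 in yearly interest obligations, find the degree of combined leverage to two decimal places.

Contribution at this volume is 71,340 × £211.33 = £15,076,282.20.
Subtracting fixed costs: EBIT = £15,076,282.20 − £9,380,100 = £5,696,182.20. Interest = £2,858,400.00.
DOL = £15,076,282.20 ÷ £5,696,182.20 = 2.6467; DFL = £5,696,182.20 ÷ £2,837,782.20 = 2.0073.
Combined leverage = 2.6467 × 2.0073 = 5.3127.

5.31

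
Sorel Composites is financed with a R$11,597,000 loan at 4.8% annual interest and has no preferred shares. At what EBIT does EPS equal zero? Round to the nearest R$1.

R$556,656

Annual interest = 4.8% × R$11,597,000 = R$556,656.00.
With no preferred dividends, EPS = 0 when EBIT exactly covers interest, so the financial break-even EBIT is R$556,656.00.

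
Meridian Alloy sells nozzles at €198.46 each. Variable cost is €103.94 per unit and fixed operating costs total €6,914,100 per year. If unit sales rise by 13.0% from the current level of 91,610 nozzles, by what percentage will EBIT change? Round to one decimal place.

+64.5%

Contribution at this volume is 91,610 × €94.52 = €8,658,977.20.
Operating income = contribution − fixed costs = €8,658,977.20 − €6,914,100 = €1,744,877.20.
DOL = contribution ÷ EBIT = €8,658,977.20 ÷ €1,744,877.20 = 4.9625.
Operating income changes by 4.9625 × +13.0% = +64.5%.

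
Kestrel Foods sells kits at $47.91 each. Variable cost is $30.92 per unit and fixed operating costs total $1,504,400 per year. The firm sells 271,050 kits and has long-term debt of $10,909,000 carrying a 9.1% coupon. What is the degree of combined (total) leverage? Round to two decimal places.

Total contribution margin = 271,050 × $16.99 = $4,605,139.50.
Operating income = contribution − fixed costs = $4,605,139.50 − $1,504,400 = $3,100,739.50. Interest = $992,719.00.
DOL = $4,605,139.50 ÷ $3,100,739.50 = 1.4852; DFL = $3,100,739.50 ÷ $2,108,020.50 = 1.4709.
Combined leverage = 1.4852 × 1.4709 = 2.1846.

2.18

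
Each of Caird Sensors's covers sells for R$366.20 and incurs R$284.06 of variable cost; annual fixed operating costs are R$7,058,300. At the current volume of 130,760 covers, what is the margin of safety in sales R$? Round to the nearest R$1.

Each unit contributes R$366.20 − R$284.06 = R$82.14. Break-even units = R$7,058,300 ÷ R$82.14 = 85,930.12; break-even revenue = 85,930.12 × R$366.20 = R$31,467,609.69.
Actual sales revenue = 130,760 × R$366.20 = R$47,884,312.00.
Margin of safety = R$47,884,312.00 − R$31,467,609.69 = R$16,416,702.

R$16,416,702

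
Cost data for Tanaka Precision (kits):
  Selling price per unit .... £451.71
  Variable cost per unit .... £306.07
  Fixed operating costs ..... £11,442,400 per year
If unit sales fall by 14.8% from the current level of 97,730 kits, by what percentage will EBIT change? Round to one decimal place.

-75.5%

Total contribution margin = 97,730 × £145.64 = £14,233,397.20.
EBIT = £14,233,397.20 − £11,442,400 = £2,790,997.20.
Degree of operating leverage = £14,233,397.20 / £2,790,997.20 = 5.0998.
%ΔEBIT = DOL × %ΔSales = 5.0998 × -14.8% = -75.5%.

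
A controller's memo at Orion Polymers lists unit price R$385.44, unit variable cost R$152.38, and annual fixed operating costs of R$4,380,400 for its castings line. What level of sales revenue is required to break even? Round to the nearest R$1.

Contribution margin per unit = R$385.44 − R$152.38 = R$233.06, a CM ratio of R$233.06 ÷ R$385.44 = 0.6047.
Break-even sales = FC ÷ CM ratio = R$4,380,400 × R$385.44 / R$233.06 = R$7,244,406.

R$7,244,406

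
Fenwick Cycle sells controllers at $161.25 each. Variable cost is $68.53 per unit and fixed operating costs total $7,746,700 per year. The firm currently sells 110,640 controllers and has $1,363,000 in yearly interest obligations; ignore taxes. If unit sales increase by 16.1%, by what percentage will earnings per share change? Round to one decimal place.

Total contribution margin = 110,640 × $92.72 = $10,258,540.80.
Subtracting fixed costs: EBIT = $10,258,540.80 − $7,746,700 = $2,511,840.80.
After interest of $1,363,000.00, pre-tax earnings = $1,148,840.80.
Degree of combined leverage = contribution ÷ (EBIT − I) = $10,258,540.80 ÷ $1,148,840.80 = 8.9295.
%ΔEPS = DCL × %ΔSales = 8.9295 × +16.1% = +143.8%.

+143.8%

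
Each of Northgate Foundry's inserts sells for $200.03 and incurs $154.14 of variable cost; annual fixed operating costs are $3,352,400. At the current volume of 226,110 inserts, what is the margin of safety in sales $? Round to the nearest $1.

$30,616,001

Contribution margin per unit = $200.03 − $154.14 = $45.89. Break-even units = $3,352,400 ÷ $45.89 = 73,052.95; break-even revenue = 73,052.95 × $200.03 = $14,612,782.13.
Current sales = 226,110 × $200.03 = $45,228,783.30.
Margin of safety = $45,228,783.30 − $14,612,782.13 = $30,616,001.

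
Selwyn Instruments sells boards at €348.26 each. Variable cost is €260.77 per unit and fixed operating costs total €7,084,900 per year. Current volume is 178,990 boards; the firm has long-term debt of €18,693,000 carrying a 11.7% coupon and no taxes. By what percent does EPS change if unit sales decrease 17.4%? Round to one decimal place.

-42.7%

Total contribution margin = 178,990 × €87.49 = €15,659,835.10.
Operating income = contribution − fixed costs = €15,659,835.10 − €7,084,900 = €8,574,935.10.
After interest of €2,187,081.00, pre-tax earnings = €6,387,854.10.
DCL = total CM / (EBIT − I) = €15,659,835.10 / €6,387,854.10 = 2.4515.
EPS therefore changes by 2.4515 × (-17.4%) = -42.7%.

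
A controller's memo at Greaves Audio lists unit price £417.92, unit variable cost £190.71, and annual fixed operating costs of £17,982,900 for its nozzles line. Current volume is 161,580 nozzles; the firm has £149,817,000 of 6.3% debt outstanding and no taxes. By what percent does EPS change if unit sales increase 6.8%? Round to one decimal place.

+26.9%

At 161,580 units, contribution = 161,580 × £227.21 = £36,712,591.80.
Subtracting fixed costs: EBIT = £36,712,591.80 − £17,982,900 = £18,729,691.80.
Interest = £9,438,471.00, so EBIT − I = £9,291,220.80.
Degree of combined leverage = contribution ÷ (EBIT − I) = £36,712,591.80 ÷ £9,291,220.80 = 3.9513.
EPS therefore changes by 3.9513 × (+6.8%) = +26.9%.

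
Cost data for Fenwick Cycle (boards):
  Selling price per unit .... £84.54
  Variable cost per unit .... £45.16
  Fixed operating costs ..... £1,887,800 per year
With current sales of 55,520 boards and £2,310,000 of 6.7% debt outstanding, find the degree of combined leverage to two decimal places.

15.20

Contribution at this volume is 55,520 × £39.38 = £2,186,377.60.
Operating income = contribution − fixed costs = £2,186,377.60 − £1,887,800 = £298,577.60. Interest = £154,770.00.
DOL = £2,186,377.60 ÷ £298,577.60 = 7.3226; DFL = £298,577.60 ÷ £143,807.60 = 2.0762.
Combined leverage = 7.3226 × 2.0762 = 15.2032.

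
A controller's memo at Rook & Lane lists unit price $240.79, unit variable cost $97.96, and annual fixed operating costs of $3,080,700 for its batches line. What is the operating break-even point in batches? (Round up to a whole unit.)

21,569 batches

Contribution margin per unit = $240.79 − $97.96 = $142.83.
Break-even Q = $3,080,700 / $142.83 = 21,569.00 → 21,569 batches.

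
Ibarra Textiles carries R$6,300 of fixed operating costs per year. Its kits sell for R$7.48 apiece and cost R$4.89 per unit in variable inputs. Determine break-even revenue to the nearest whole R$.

R$18,195

CM per unit = R$7.48 − R$4.89 = R$2.59; CM ratio = R$2.59 / R$7.48 = 0.3463.
Break-even revenue = fixed costs × price ÷ CM = R$6,300 × R$7.48 ÷ R$2.59 = R$18,195.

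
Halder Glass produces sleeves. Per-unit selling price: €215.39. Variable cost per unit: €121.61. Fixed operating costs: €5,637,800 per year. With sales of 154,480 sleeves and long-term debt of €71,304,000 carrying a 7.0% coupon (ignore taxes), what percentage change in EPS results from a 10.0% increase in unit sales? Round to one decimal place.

At 154,480 units, contribution = 154,480 × €93.78 = €14,487,134.40.
EBIT = €14,487,134.40 − €5,637,800 = €8,849,334.40.
Interest = €4,991,280.00, so EBIT − I = €3,858,054.40.
Degree of combined leverage = contribution ÷ (EBIT − I) = €14,487,134.40 ÷ €3,858,054.40 = 3.7550.
%ΔEPS = DCL × %ΔSales = 3.7550 × +10.0% = +37.6%.

+37.6%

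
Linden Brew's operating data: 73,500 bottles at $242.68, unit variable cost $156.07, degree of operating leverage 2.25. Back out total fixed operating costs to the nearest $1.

$3,536,575

Contribution at this volume is 73,500 × $86.61 = $6,365,835.00.
DOL = contribution / EBIT, so EBIT = $6,365,835.00 / 2.25 = $2,829,260.00.
And FC = contribution − EBIT = $6,365,835.00 − $2,829,260.00 = $3,536,575.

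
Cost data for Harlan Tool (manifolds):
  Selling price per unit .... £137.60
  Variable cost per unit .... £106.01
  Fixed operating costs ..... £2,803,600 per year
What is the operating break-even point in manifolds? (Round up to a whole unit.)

Unit CM = price − variable cost = £137.60 − £106.01 = £31.59.
Break-even volume = fixed costs ÷ CM per unit = £2,803,600 ÷ £31.59 = 88,749.60, so 88,750 manifolds.

88,750 manifolds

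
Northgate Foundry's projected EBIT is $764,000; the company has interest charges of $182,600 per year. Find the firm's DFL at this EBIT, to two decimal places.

1.31

Interest = $182,600.00.
Degree of financial leverage = EBIT / (EBIT − interest) = $764,000 / $581,400.00 = 1.3141.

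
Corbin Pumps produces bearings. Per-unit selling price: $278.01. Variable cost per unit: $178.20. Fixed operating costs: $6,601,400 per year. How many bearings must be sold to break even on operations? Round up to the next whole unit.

66,140 bearings

Contribution margin per unit = $278.01 − $178.20 = $99.81.
Break-even volume = fixed costs ÷ CM per unit = $6,601,400 ÷ $99.81 = 66,139.67, so 66,140 bearings.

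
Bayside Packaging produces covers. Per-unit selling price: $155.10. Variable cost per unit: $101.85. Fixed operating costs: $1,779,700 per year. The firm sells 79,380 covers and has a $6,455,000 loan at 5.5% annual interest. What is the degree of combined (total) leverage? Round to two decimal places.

At 79,380 units, contribution = 79,380 × $53.25 = $4,226,985.00.
Operating income = contribution − fixed costs = $4,226,985.00 − $1,779,700 = $2,447,285.00. Interest = $355,025.00, so EBIT − I = $2,092,260.00.
DCL = contribution ÷ (EBIT − I) = $4,226,985.00 ÷ $2,092,260.00 = 2.0203.

2.02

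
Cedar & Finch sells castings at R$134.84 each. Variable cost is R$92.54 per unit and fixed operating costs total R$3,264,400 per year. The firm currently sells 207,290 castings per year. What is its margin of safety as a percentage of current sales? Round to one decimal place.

Contribution margin per unit = R$134.84 − R$92.54 = R$42.30. Break-even units = R$3,264,400 ÷ R$42.30 = 77,172.58; break-even revenue = 77,172.58 × R$134.84 = R$10,405,950.26.
Actual sales revenue = 207,290 × R$134.84 = R$27,950,983.60.
Margin of safety = (R$27,950,983.60 − R$10,405,950.26) ÷ R$27,950,983.60 = 62.8%.

62.8%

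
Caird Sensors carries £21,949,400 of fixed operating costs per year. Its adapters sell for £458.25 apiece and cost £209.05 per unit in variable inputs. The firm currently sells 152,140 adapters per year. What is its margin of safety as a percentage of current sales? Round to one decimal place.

Unit CM = price − variable cost = £458.25 − £209.05 = £249.20. Break-even units = £21,949,400 ÷ £249.20 = 88,079.45; break-even revenue = 88,079.45 × £458.25 = £40,362,409.91.
Actual sales revenue = 152,140 × £458.25 = £69,718,155.00.
Margin of safety = (£69,718,155.00 − £40,362,409.91) ÷ £69,718,155.00 = 42.1%.

42.1%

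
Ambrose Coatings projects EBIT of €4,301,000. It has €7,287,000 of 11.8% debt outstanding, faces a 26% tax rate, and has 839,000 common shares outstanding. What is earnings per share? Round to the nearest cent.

€3.04

Pre-tax income = €4,301,000 − €859,866.00 = €3,441,134.00.
After tax at 26%: net income = €3,441,134.00 × 0.74 = €2,546,439.16.
EPS = €2,546,439.16 ÷ 839,000 = €3.04.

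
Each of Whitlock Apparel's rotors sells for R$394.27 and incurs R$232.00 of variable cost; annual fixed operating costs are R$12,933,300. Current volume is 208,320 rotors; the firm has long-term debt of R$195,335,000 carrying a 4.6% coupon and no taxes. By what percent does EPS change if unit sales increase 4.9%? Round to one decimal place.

+13.9%

Total contribution margin = 208,320 × R$162.27 = R$33,804,086.40.
Operating income = contribution − fixed costs = R$33,804,086.40 − R$12,933,300 = R$20,870,786.40.
Interest = R$8,985,410.00, so EBIT − I = R$11,885,376.40.
Degree of combined leverage = contribution ÷ (EBIT − I) = R$33,804,086.40 ÷ R$11,885,376.40 = 2.8442.
EPS therefore changes by 2.8442 × (+4.9%) = +13.9%.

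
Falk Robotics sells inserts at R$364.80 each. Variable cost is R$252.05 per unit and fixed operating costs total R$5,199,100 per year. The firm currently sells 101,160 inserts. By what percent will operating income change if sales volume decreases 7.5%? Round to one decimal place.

At 101,160 units, contribution = 101,160 × R$112.75 = R$11,405,790.00.
Subtracting fixed costs: EBIT = R$11,405,790.00 − R$5,199,100 = R$6,206,690.00.
DOL = contribution ÷ EBIT = R$11,405,790.00 ÷ R$6,206,690.00 = 1.8377.
So EBIT moves 1.8377 × (-7.5%) = -13.8%.

-13.8%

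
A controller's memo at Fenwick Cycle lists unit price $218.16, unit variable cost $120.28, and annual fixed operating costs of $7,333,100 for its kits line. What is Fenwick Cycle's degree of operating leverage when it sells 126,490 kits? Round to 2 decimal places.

Contribution at this volume is 126,490 × $97.88 = $12,380,841.20.
EBIT = $12,380,841.20 − $7,333,100 = $5,047,741.20.
Degree of operating leverage = $12,380,841.20 / $5,047,741.20 = 2.4527.

2.45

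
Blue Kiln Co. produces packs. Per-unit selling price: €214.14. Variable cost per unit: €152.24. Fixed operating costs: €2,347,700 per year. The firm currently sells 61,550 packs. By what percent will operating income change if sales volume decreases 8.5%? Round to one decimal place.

Contribution at this volume is 61,550 × €61.90 = €3,809,945.00.
EBIT = €3,809,945.00 − €2,347,700 = €1,462,245.00.
DOL = contribution ÷ EBIT = €3,809,945.00 ÷ €1,462,245.00 = 2.6055.
Operating income changes by 2.6055 × -8.5% = -22.1%.

-22.1%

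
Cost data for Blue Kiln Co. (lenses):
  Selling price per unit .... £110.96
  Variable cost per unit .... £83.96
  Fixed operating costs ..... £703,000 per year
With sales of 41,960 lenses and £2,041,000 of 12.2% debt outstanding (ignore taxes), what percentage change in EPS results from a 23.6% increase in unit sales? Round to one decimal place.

+147.8%

At 41,960 units, contribution = 41,960 × £27.00 = £1,132,920.00.
Subtracting fixed costs: EBIT = £1,132,920.00 − £703,000 = £429,920.00.
Interest = £249,002.00, so EBIT − I = £180,918.00.
DCL = total CM / (EBIT − I) = £1,132,920.00 / £180,918.00 = 6.2621.
%ΔEPS = DCL × %ΔSales = 6.2621 × +23.6% = +147.8%.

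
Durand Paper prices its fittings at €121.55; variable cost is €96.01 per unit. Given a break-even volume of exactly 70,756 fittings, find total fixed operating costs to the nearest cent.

Contribution margin per unit = €121.55 − €96.01 = €25.54.
Since BE = FC / CM, FC = 70,756 × €25.54 = €1,807,108.24.

€1,807,108.24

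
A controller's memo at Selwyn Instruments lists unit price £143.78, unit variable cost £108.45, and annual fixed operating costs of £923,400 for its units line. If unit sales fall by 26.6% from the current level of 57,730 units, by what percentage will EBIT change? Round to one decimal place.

At 57,730 units, contribution = 57,730 × £35.33 = £2,039,600.90.
Subtracting fixed costs: EBIT = £2,039,600.90 − £923,400 = £1,116,200.90.
DOL = contribution ÷ EBIT = £2,039,600.90 ÷ £1,116,200.90 = 1.8273.
Operating income changes by 1.8273 × -26.6% = -48.6%.

-48.6%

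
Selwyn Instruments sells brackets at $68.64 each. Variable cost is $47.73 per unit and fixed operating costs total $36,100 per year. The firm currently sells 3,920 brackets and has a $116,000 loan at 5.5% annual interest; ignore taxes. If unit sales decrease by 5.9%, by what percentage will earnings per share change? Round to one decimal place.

-12.2%

At 3,920 units, contribution = 3,920 × $20.91 = $81,967.20.
Subtracting fixed costs: EBIT = $81,967.20 − $36,100 = $45,867.20.
Interest = $6,380.00, so EBIT − I = $39,487.20.
DCL = total CM / (EBIT − I) = $81,967.20 / $39,487.20 = 2.0758.
EPS therefore changes by 2.0758 × (-5.9%) = -12.2%.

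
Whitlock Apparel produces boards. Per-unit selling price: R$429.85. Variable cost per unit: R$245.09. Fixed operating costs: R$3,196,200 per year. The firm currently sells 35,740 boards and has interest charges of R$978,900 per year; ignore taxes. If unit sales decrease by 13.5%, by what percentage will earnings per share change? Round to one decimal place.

-36.7%

Contribution at this volume is 35,740 × R$184.76 = R$6,603,322.40.
Operating income = contribution − fixed costs = R$6,603,322.40 − R$3,196,200 = R$3,407,122.40.
After interest of R$978,900.00, pre-tax earnings = R$2,428,222.40.
Degree of combined leverage = contribution ÷ (EBIT − I) = R$6,603,322.40 ÷ R$2,428,222.40 = 2.7194.
EPS therefore changes by 2.7194 × (-13.5%) = -36.7%.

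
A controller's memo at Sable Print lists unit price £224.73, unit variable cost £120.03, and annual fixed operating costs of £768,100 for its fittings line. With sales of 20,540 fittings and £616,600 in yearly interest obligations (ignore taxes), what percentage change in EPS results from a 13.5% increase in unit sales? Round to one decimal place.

+37.9%

At 20,540 units, contribution = 20,540 × £104.70 = £2,150,538.00.
Operating income = contribution − fixed costs = £2,150,538.00 − £768,100 = £1,382,438.00.
Interest = £616,600.00, so EBIT − I = £765,838.00.
DCL = total CM / (EBIT − I) = £2,150,538.00 / £765,838.00 = 2.8081.
EPS therefore changes by 2.8081 × (+13.5%) = +37.9%.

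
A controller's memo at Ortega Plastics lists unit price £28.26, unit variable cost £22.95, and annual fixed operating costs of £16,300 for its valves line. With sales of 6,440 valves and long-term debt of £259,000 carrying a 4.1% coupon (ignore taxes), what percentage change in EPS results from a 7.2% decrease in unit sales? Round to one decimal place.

-33.8%

At 6,440 units, contribution = 6,440 × £5.31 = £34,196.40.
EBIT = £34,196.40 − £16,300 = £17,896.40.
Interest = £10,619.00, so EBIT − I = £7,277.40.
DCL = total CM / (EBIT − I) = £34,196.40 / £7,277.40 = 4.6990.
%ΔEPS = DCL × %ΔSales = 4.6990 × -7.2% = -33.8%.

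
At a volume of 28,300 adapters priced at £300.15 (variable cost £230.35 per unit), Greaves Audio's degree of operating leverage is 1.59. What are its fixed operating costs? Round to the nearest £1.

Contribution at this volume is 28,300 × £69.80 = £1,975,340.00.
DOL = contribution / EBIT, so EBIT = £1,975,340.00 / 1.59 = £1,242,352.20.
Fixed costs = CM − EBIT = £1,975,340.00 − £1,242,352.20 = £732,988.

£732,988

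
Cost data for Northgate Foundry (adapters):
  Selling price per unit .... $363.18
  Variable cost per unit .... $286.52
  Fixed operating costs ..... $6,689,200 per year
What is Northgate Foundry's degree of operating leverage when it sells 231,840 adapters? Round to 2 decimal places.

1.60

Contribution at this volume is 231,840 × $76.66 = $17,772,854.40.
Operating income = contribution − fixed costs = $17,772,854.40 − $6,689,200 = $11,083,654.40.
Degree of operating leverage = $17,772,854.40 / $11,083,654.40 = 1.6035.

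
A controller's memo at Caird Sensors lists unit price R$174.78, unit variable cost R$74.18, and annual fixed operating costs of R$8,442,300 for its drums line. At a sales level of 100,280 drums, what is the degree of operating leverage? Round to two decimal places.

6.13

Total contribution margin = 100,280 × R$100.60 = R$10,088,168.00.
Subtracting fixed costs: EBIT = R$10,088,168.00 − R$8,442,300 = R$1,645,868.00.
Degree of operating leverage = R$10,088,168.00 / R$1,645,868.00 = 6.1294.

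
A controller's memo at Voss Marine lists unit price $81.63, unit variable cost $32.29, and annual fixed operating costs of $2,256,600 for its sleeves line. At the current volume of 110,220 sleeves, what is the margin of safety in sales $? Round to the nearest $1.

$5,263,852

Unit CM = price − variable cost = $81.63 − $32.29 = $49.34. Break-even units = $2,256,600 ÷ $49.34 = 45,735.71; break-even revenue = 45,735.71 × $81.63 = $3,733,406.12.
Actual sales revenue = 110,220 × $81.63 = $8,997,258.60.
Margin of safety = $8,997,258.60 − $3,733,406.12 = $5,263,852.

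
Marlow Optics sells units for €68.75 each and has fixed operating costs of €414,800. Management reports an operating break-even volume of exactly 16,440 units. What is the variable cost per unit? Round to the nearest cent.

€43.52

At break-even, FC = Q × (P − VC), so P − VC = €414,800 ÷ 16,440 = €25.2311.
Hence VC = price − CM = €68.75 − €25.2311 = €43.52.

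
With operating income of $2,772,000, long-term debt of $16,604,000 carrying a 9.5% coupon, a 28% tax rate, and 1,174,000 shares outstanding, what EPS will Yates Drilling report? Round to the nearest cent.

Pre-tax income = $2,772,000 − $1,577,380.00 = $1,194,620.00.
Net income = $1,194,620.00 × (1 − 0.28) = $860,126.40.
Per share: $860,126.40 / 1,174,000 shares = $0.73.

$0.73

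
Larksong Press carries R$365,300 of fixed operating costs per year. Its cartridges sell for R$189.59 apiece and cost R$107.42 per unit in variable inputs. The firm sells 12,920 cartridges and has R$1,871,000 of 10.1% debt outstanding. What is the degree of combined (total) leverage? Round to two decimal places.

2.09

Total contribution margin = 12,920 × R$82.17 = R$1,061,636.40.
EBIT = R$1,061,636.40 − R$365,300 = R$696,336.40. Interest = R$188,971.00.
DOL = R$1,061,636.40 ÷ R$696,336.40 = 1.5246; DFL = R$696,336.40 ÷ R$507,365.40 = 1.3725.
Combined leverage = 1.5246 × 1.3725 = 2.0925.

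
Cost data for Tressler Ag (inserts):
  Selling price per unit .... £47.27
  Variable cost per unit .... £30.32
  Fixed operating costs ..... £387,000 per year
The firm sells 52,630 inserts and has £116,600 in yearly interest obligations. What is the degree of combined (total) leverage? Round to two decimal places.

Total contribution margin = 52,630 × £16.95 = £892,078.50.
Operating income = contribution − fixed costs = £892,078.50 − £387,000 = £505,078.50. Interest = £116,600.00, so EBIT − I = £388,478.50.
Degree of total leverage = total CM / (EBIT − interest) = £892,078.50 / £388,478.50 = 2.2963.

2.30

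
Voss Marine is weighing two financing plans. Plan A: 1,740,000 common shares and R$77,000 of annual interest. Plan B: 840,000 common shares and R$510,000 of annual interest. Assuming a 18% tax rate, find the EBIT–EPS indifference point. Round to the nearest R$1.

R$914,133

At indifference, (EBIT − 77,000)(1 − t)/1,740,000 = (EBIT − 510,000)(1 − t)/840,000.
The (1 − t) factor cancels: (EBIT − 77,000) × 840,000 = (EBIT − 510,000) × 1,740,000.
Solving, EBIT = (510,000·1,740,000 − 77,000·840,000) / (1,740,000 − 840,000) = 822,720,000,000 / 900,000 = 914,133.33.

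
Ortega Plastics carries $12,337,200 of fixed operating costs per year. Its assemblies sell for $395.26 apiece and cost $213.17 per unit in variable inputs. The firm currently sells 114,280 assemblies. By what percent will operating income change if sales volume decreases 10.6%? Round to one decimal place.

At 114,280 units, contribution = 114,280 × $182.09 = $20,809,245.20.
Subtracting fixed costs: EBIT = $20,809,245.20 − $12,337,200 = $8,472,045.20.
So DOL = total CM / EBIT = $20,809,245.20 / $8,472,045.20 = 2.4562.
So EBIT moves 2.4562 × (-10.6%) = -26.0%.

-26.0%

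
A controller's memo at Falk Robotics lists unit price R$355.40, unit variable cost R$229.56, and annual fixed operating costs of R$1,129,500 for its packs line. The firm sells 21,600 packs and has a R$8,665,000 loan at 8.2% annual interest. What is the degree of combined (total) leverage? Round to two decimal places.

At 21,600 units, contribution = 21,600 × R$125.84 = R$2,718,144.00.
Subtracting fixed costs: EBIT = R$2,718,144.00 − R$1,129,500 = R$1,588,644.00. Interest = R$710,530.00.
DOL = R$2,718,144.00 ÷ R$1,588,644.00 = 1.7110; DFL = R$1,588,644.00 ÷ R$878,114.00 = 1.8092.
Combined leverage = 1.7110 × 1.8092 = 3.0955.

3.10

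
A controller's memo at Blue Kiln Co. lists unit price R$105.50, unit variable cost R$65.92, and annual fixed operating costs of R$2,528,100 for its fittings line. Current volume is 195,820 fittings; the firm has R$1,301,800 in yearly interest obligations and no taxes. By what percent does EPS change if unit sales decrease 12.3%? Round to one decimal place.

-24.3%

At 195,820 units, contribution = 195,820 × R$39.58 = R$7,750,555.60.
Operating income = contribution − fixed costs = R$7,750,555.60 − R$2,528,100 = R$5,222,455.60.
After interest of R$1,301,800.00, pre-tax earnings = R$3,920,655.60.
DCL = total CM / (EBIT − I) = R$7,750,555.60 / R$3,920,655.60 = 1.9769.
EPS therefore changes by 1.9769 × (-12.3%) = -24.3%.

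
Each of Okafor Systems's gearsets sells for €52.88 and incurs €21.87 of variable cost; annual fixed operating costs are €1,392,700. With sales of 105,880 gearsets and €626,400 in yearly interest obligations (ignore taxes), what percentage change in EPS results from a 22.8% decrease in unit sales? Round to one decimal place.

-59.2%

Total contribution margin = 105,880 × €31.01 = €3,283,338.80.
Subtracting fixed costs: EBIT = €3,283,338.80 − €1,392,700 = €1,890,638.80.
After interest of €626,400.00, pre-tax earnings = €1,264,238.80.
Degree of combined leverage = contribution ÷ (EBIT − I) = €3,283,338.80 ÷ €1,264,238.80 = 2.5971.
%ΔEPS = DCL × %ΔSales = 2.5971 × -22.8% = -59.2%.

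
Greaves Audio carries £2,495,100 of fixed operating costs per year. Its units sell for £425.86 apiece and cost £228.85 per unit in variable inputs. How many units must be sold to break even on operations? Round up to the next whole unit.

Unit CM = price − variable cost = £425.86 − £228.85 = £197.01.
Break-even Q = £2,495,100 / £197.01 = 12,664.84 → 12,665 units.

12,665 units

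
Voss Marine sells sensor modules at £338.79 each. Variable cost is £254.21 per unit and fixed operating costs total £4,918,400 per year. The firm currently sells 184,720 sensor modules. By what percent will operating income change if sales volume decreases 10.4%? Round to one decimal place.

Contribution at this volume is 184,720 × £84.58 = £15,623,617.60.
Subtracting fixed costs: EBIT = £15,623,617.60 − £4,918,400 = £10,705,217.60.
DOL = contribution ÷ EBIT = £15,623,617.60 ÷ £10,705,217.60 = 1.4594.
%ΔEBIT = DOL × %ΔSales = 1.4594 × -10.4% = -15.2%.

-15.2%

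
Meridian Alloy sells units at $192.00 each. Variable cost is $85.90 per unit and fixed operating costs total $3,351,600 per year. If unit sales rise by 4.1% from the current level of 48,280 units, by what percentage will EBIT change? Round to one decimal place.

+11.9%

Contribution at this volume is 48,280 × $106.10 = $5,122,508.00.
Subtracting fixed costs: EBIT = $5,122,508.00 − $3,351,600 = $1,770,908.00.
Degree of operating leverage = $5,122,508.00 / $1,770,908.00 = 2.8926.
So EBIT moves 2.8926 × (+4.1%) = +11.9%.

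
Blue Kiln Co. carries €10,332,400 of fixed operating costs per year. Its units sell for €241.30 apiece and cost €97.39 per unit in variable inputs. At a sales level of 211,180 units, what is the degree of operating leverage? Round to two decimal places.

Contribution at this volume is 211,180 × €143.91 = €30,390,913.80.
Subtracting fixed costs: EBIT = €30,390,913.80 − €10,332,400 = €20,058,513.80.
So DOL = total CM / EBIT = €30,390,913.80 / €20,058,513.80 = 1.5151.

1.52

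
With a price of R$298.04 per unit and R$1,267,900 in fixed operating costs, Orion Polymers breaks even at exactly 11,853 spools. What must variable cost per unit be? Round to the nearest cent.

Contribution per unit must be FC / Q = R$1,267,900 / 11,853 = R$106.9687.
Variable cost per unit = R$298.04 − R$106.9687 = R$191.07.

R$191.07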